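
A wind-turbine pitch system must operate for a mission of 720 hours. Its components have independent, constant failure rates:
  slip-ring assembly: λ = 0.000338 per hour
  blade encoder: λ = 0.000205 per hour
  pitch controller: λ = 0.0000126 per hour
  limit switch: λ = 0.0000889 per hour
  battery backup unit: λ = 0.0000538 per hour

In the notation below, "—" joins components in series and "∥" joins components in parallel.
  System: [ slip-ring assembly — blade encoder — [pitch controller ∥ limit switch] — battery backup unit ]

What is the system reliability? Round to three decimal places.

0.650

R(slip-ring assembly) = exp(−0.000338 × 720) = 0.78399
R(blade encoder) = exp(−0.000205 × 720) = 0.86278
R(pitch controller) = exp(−0.0000126 × 720) = 0.99097
R(limit switch) = exp(−0.0000889 × 720) = 0.93800
R(battery backup unit) = exp(−0.0000538 × 720) = 0.96200
Parallel (pitch controller and limit switch): 1 − (1 − 0.99097)(1 − 0.93800) = 0.99944
Series (slip-ring assembly, blade encoder, [0.99944], and battery backup unit): 0.78399 × 0.86278 × 0.99944 × 0.96200 = 0.650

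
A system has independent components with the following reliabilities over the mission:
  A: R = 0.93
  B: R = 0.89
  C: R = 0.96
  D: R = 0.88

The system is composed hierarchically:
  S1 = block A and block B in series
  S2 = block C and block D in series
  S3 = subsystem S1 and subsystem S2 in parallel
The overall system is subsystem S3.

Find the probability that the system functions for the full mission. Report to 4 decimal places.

0.9733

Series (A and B): 0.930000 × 0.890000 = 0.827700
Series (C and D): 0.960000 × 0.880000 = 0.844800
Parallel ([0.827700] and [0.844800]): 1 − (1 − 0.827700)(1 − 0.844800) = 0.9733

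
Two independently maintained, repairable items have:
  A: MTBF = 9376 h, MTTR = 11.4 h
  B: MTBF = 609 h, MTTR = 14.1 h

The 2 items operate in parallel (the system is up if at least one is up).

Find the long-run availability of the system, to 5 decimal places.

0.99997

A(A) = MTBF/(MTBF+MTTR) = 9376/(9376+11.4) = 0.998786
A(B) = MTBF/(MTBF+MTTR) = 609/(609+14.1) = 0.977371
Parallel availability: 1 − (1 − 0.998786)(1 − 0.977371) = 0.99997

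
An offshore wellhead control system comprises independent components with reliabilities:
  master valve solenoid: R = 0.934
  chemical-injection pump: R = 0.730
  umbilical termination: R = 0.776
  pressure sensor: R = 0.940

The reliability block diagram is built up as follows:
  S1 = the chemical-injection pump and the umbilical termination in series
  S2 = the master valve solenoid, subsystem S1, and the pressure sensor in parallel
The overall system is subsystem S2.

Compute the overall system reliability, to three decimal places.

0.998

Series (chemical-injection pump and umbilical termination): 0.73000 × 0.77600 = 0.56648
Parallel (master valve solenoid, [0.56648], and pressure sensor): 1 − (1 − 0.93400)(1 − 0.56648)(1 − 0.94000) = 0.998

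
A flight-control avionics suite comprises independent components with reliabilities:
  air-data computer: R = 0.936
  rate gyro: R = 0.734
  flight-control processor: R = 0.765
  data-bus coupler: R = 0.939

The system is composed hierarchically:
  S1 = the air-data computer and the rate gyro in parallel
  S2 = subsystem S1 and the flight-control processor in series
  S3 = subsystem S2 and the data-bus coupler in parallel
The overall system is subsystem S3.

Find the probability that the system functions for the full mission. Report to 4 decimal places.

Parallel (air-data computer and rate gyro): 1 − (1 − 0.936000)(1 − 0.734000) = 0.982976
Series ([0.982976] and flight-control processor): 0.982976 × 0.765000 = 0.751977
Parallel ([0.751977] and data-bus coupler): 1 − (1 − 0.751977)(1 − 0.939000) = 0.9849

0.9849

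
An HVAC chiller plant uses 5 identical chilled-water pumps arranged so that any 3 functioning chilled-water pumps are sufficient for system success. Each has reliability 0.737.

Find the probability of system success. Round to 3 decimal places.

R = Σ_{i=3}^{5} C(5,i) p^i (1−p)^{5−i} with p = 0.737
C(5,3)·0.737^3·0.263^2 = 0.27689
C(5,4)·0.737^4·0.263^1 = 0.38797
C(5,5)·0.737^5·0.263^0 = 0.21744
Sum = 0.882

0.882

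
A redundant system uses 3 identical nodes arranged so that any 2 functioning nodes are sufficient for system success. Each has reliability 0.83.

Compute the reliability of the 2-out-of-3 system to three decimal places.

0.923

R = Σ_{i=2}^{3} C(3,i) p^i (1−p)^{3−i} with p = 0.83
C(3,2)·0.83^2·0.17^1 = 0.35134
C(3,3)·0.83^3·0.17^0 = 0.57179
Sum = 0.923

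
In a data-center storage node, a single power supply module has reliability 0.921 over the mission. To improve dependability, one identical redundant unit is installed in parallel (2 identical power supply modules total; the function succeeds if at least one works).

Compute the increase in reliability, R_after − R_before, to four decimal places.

0.0728

R_before = 0.921
R_after = 1 − (1 − 0.921)^2 = 0.9938
ΔR = 0.9938 − 0.921 = 0.0728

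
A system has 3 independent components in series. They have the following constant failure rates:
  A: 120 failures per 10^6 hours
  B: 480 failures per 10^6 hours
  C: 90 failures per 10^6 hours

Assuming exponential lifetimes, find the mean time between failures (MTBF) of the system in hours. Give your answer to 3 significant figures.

Series of exponential components: λ_sys = Σ λ_i
λ_sys = 0.00012 + 0.00048 + 0.000090 = 6.9000e-04 /h
MTBF = 1 / λ_sys = 1450 h

1450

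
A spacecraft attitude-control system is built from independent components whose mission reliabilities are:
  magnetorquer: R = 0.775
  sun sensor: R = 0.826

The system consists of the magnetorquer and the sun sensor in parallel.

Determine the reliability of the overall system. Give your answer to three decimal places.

Parallel (magnetorquer and sun sensor): 1 − (1 − 0.77500)(1 − 0.82600) = 0.961

0.961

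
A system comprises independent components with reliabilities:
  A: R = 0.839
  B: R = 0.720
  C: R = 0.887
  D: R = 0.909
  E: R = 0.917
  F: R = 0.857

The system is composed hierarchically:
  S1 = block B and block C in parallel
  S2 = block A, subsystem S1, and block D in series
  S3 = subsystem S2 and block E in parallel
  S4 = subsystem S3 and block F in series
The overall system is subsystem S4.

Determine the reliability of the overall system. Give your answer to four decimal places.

0.8384

Parallel (B and C): 1 − (1 − 0.720000)(1 − 0.887000) = 0.968360
Series (A, [0.968360], and D): 0.839000 × 0.968360 × 0.909000 = 0.738521
Parallel ([0.738521] and E): 1 − (1 − 0.738521)(1 − 0.917000) = 0.978297
Series ([0.978297] and F): 0.978297 × 0.857000 = 0.8384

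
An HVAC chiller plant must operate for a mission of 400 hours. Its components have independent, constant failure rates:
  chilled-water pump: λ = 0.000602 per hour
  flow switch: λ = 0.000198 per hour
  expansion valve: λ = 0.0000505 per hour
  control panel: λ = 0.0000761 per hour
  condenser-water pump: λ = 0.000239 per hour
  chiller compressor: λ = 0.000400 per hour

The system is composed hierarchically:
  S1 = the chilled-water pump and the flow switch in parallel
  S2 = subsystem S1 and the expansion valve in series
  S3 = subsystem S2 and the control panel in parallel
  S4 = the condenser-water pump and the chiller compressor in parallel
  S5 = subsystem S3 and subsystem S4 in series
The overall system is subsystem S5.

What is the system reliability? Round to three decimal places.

R(chilled-water pump) = exp(−0.000602 × 400) = 0.78600
R(flow switch) = exp(−0.000198 × 400) = 0.92386
R(expansion valve) = exp(−0.0000505 × 400) = 0.98000
R(control panel) = exp(−0.0000761 × 400) = 0.97002
R(condenser-water pump) = exp(−0.000239 × 400) = 0.90883
R(chiller compressor) = exp(−0.000400 × 400) = 0.85214
Parallel (chilled-water pump and flow switch): 1 − (1 − 0.78600)(1 − 0.92386) = 0.98371
Series ([0.98371] and expansion valve): 0.98371 × 0.98000 = 0.96404
Parallel ([0.96404] and control panel): 1 − (1 − 0.96404)(1 − 0.97002) = 0.99892
Parallel (condenser-water pump and chiller compressor): 1 − (1 − 0.90883)(1 − 0.85214) = 0.98652
Series ([0.99892] and [0.98652]): 0.99892 × 0.98652 = 0.985

0.985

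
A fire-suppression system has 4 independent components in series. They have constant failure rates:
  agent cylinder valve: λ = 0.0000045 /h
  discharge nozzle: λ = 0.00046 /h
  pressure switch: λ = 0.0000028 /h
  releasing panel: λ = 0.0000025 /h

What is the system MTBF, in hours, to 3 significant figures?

2130

Series of exponential components: λ_sys = Σ λ_i
λ_sys = 0.0000045 + 0.00046 + 0.0000028 + 0.0000025 = 4.6980e-04 /h
MTBF = 1 / λ_sys = 2130 h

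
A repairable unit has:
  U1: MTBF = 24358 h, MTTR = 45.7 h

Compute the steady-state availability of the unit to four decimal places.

A(U1) = MTBF/(MTBF+MTTR) = 24358/(24358+45.7) = 0.9981

0.9981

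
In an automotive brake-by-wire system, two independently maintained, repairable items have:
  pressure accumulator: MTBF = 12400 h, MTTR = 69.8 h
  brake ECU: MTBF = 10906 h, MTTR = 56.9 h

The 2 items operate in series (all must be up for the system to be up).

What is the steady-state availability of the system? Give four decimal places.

A(pressure accumulator) = MTBF/(MTBF+MTTR) = 12400/(12400+69.8) = 0.994402
A(brake ECU) = MTBF/(MTBF+MTTR) = 10906/(10906+56.9) = 0.994810
Series availability: 0.994402 × 0.994810 = 0.9892

0.9892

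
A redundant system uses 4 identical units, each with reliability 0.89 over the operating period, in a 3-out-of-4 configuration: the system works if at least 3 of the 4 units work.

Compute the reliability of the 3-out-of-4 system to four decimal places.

R = Σ_{i=3}^{4} C(4,i) p^i (1−p)^{4−i} with p = 0.89
C(4,3)·0.89^3·0.11^1 = 0.310186
C(4,4)·0.89^4·0.11^0 = 0.627422
Sum = 0.9376

0.9376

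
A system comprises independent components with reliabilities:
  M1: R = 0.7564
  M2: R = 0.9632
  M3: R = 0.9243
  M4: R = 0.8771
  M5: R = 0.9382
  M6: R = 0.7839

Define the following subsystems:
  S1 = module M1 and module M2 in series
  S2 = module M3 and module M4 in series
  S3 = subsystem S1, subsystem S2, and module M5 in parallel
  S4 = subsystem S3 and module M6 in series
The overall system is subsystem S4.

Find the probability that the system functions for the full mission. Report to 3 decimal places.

0.781

Series (M1 and M2): 0.75640 × 0.96320 = 0.72856
Series (M3 and M4): 0.92430 × 0.87710 = 0.81070
Parallel ([0.72856], [0.81070], and M5): 1 − (1 − 0.72856)(1 − 0.81070)(1 − 0.93820) = 0.99682
Series ([0.99682] and M6): 0.99682 × 0.78390 = 0.781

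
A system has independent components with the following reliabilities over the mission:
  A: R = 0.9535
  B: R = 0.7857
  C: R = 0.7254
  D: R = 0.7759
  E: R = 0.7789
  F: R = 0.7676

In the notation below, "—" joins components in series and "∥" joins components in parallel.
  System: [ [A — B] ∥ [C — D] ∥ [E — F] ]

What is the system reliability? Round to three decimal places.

Series (A and B): 0.95350 × 0.78570 = 0.74916
Series (C and D): 0.72540 × 0.77590 = 0.56284
Series (E and F): 0.77890 × 0.76760 = 0.59788
Parallel ([0.74916], [0.56284], and [0.59788]): 1 − (1 − 0.74916)(1 − 0.56284)(1 − 0.59788) = 0.956

0.956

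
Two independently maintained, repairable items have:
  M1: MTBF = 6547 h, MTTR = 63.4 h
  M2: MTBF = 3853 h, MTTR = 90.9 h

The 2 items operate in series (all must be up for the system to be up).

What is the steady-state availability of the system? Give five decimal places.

0.96758

A(M1) = MTBF/(MTBF+MTTR) = 6547/(6547+63.4) = 0.990409
A(M2) = MTBF/(MTBF+MTTR) = 3853/(3853+90.9) = 0.976952
Series availability: 0.990409 × 0.976952 = 0.96758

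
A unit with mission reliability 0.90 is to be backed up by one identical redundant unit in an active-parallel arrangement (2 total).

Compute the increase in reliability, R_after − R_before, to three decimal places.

0.090

R_before = 0.90
R_after = 1 − (1 − 0.90)^2 = 0.990
ΔR = 0.990 − 0.90 = 0.090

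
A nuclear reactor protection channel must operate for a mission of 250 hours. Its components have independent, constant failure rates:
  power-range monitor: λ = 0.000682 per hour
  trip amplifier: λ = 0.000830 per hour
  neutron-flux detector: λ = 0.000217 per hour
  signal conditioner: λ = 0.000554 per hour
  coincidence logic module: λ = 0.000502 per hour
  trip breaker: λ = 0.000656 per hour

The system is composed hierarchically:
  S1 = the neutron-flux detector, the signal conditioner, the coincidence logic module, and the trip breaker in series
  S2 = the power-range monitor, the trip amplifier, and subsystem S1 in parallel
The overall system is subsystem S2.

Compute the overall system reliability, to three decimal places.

R(power-range monitor) = exp(−0.000682 × 250) = 0.84324
R(trip amplifier) = exp(−0.000830 × 250) = 0.81261
R(neutron-flux detector) = exp(−0.000217 × 250) = 0.94720
R(signal conditioner) = exp(−0.000554 × 250) = 0.87066
R(coincidence logic module) = exp(−0.000502 × 250) = 0.88206
R(trip breaker) = exp(−0.000656 × 250) = 0.84874
Series (neutron-flux detector, signal conditioner, coincidence logic module, and trip breaker): 0.94720 × 0.87066 × 0.88206 × 0.84874 = 0.61739
Parallel (power-range monitor, trip amplifier, and [0.61739]): 1 − (1 − 0.84324)(1 − 0.81261)(1 − 0.61739) = 0.989

0.989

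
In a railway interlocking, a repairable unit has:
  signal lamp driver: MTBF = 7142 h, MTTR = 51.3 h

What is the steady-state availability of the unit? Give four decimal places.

A(signal lamp driver) = MTBF/(MTBF+MTTR) = 7142/(7142+51.3) = 0.9929

0.9929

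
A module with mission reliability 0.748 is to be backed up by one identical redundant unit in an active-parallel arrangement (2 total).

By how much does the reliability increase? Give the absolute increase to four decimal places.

R_before = 0.748
R_after = 1 − (1 − 0.748)^2 = 0.9365
ΔR = 0.9365 − 0.748 = 0.1885

0.1885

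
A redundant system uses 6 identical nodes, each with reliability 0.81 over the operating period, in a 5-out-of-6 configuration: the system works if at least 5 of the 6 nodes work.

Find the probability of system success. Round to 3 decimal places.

0.680

R = Σ_{i=5}^{6} C(6,i) p^i (1−p)^{6−i} with p = 0.81
C(6,5)·0.81^5·0.19^1 = 0.39749
C(6,6)·0.81^6·0.19^0 = 0.28243
Sum = 0.680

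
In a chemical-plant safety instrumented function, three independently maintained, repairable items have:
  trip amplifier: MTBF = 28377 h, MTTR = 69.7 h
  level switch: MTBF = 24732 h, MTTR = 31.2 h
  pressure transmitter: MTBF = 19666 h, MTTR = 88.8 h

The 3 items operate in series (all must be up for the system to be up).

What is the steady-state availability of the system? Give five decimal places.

A(trip amplifier) = MTBF/(MTBF+MTTR) = 28377/(28377+69.7) = 0.997550
A(level switch) = MTBF/(MTBF+MTTR) = 24732/(24732+31.2) = 0.998740
A(pressure transmitter) = MTBF/(MTBF+MTTR) = 19666/(19666+88.8) = 0.995505
Series availability: 0.997550 × 0.998740 × 0.995505 = 0.99181

0.99181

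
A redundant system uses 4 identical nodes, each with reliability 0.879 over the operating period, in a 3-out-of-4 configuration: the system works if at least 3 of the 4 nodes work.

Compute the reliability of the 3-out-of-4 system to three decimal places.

0.926

R = Σ_{i=3}^{4} C(4,i) p^i (1−p)^{4−i} with p = 0.879
C(4,3)·0.879^3·0.121^1 = 0.32871
C(4,4)·0.879^4·0.121^0 = 0.59697
Sum = 0.926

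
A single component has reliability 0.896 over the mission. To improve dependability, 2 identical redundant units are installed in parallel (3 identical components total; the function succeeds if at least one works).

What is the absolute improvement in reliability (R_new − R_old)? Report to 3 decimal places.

R_before = 0.896
R_after = 1 − (1 − 0.896)^3 = 0.999
ΔR = 0.999 − 0.896 = 0.103

0.103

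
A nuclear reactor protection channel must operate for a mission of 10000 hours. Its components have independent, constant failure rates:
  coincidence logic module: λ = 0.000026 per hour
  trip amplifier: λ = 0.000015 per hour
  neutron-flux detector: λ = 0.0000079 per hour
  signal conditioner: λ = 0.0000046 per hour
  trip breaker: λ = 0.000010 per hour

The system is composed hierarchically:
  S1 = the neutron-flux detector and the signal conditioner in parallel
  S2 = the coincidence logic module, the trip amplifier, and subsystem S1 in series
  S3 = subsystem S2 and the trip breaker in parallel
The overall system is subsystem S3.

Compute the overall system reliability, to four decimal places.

0.9678

R(coincidence logic module) = exp(−0.000026 × 10000) = 0.771052
R(trip amplifier) = exp(−0.000015 × 10000) = 0.860708
R(neutron-flux detector) = exp(−0.0000079 × 10000) = 0.924040
R(signal conditioner) = exp(−0.0000046 × 10000) = 0.955042
R(trip breaker) = exp(−0.000010 × 10000) = 0.904837
Parallel (neutron-flux detector and signal conditioner): 1 − (1 − 0.924040)(1 − 0.955042) = 0.996585
Series (coincidence logic module, trip amplifier, and [0.996585]): 0.771052 × 0.860708 × 0.996585 = 0.661384
Parallel ([0.661384] and trip breaker): 1 − (1 − 0.661384)(1 − 0.904837) = 0.9678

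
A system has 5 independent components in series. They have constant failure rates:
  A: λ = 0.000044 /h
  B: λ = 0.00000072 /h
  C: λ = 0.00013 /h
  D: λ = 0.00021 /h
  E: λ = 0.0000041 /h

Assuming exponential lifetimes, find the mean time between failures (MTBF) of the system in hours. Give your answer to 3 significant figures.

2570

Series of exponential components: λ_sys = Σ λ_i
λ_sys = 0.000044 + 0.00000072 + 0.00013 + 0.00021 + 0.0000041 = 3.8882e-04 /h
MTBF = 1 / λ_sys = 2570 h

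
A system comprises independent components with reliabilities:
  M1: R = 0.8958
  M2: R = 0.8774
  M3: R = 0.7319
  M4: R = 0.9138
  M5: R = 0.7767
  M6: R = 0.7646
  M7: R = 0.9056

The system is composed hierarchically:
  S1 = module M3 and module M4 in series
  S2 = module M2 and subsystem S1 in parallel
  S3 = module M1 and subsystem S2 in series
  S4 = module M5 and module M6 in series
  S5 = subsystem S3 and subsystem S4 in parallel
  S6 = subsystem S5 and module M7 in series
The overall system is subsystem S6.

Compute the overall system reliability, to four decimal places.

0.8539

Series (M3 and M4): 0.731900 × 0.913800 = 0.668810
Parallel (M2 and [0.668810]): 1 − (1 − 0.877400)(1 − 0.668810) = 0.959396
Series (M1 and [0.959396]): 0.895800 × 0.959396 = 0.859427
Series (M5 and M6): 0.776700 × 0.764600 = 0.593865
Parallel ([0.859427] and [0.593865]): 1 − (1 − 0.859427)(1 − 0.593865) = 0.942908
Series ([0.942908] and M7): 0.942908 × 0.905600 = 0.8539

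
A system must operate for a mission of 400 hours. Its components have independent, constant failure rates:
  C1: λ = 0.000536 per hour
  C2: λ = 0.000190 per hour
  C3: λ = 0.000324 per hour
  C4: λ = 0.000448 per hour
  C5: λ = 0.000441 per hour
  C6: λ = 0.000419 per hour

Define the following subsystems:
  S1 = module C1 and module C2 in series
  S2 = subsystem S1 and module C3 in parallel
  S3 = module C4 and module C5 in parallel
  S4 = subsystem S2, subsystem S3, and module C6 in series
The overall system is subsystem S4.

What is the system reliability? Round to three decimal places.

R(C1) = exp(−0.000536 × 400) = 0.80703
R(C2) = exp(−0.000190 × 400) = 0.92682
R(C3) = exp(−0.000324 × 400) = 0.87845
R(C4) = exp(−0.000448 × 400) = 0.83594
R(C5) = exp(−0.000441 × 400) = 0.83828
R(C6) = exp(−0.000419 × 400) = 0.84569
Series (C1 and C2): 0.80703 × 0.92682 = 0.74797
Parallel ([0.74797] and C3): 1 − (1 − 0.74797)(1 − 0.87845) = 0.96937
Parallel (C4 and C5): 1 − (1 − 0.83594)(1 − 0.83828) = 0.97347
Series ([0.96937], [0.97347], and C6): 0.96937 × 0.97347 × 0.84569 = 0.798

0.798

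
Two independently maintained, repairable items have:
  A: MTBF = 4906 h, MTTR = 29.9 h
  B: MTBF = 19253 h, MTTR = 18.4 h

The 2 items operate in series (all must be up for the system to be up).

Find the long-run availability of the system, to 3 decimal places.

0.993

A(A) = MTBF/(MTBF+MTTR) = 4906/(4906+29.9) = 0.993942
A(B) = MTBF/(MTBF+MTTR) = 19253/(19253+18.4) = 0.999045
Series availability: 0.993942 × 0.999045 = 0.993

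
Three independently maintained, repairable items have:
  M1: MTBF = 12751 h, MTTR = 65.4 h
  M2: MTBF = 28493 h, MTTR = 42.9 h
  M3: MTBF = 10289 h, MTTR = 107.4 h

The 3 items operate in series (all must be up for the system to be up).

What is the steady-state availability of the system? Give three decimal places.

A(M1) = MTBF/(MTBF+MTTR) = 12751/(12751+65.4) = 0.994897
A(M2) = MTBF/(MTBF+MTTR) = 28493/(28493+42.9) = 0.998497
A(M3) = MTBF/(MTBF+MTTR) = 10289/(10289+107.4) = 0.989670
Series availability: 0.994897 × 0.998497 × 0.989670 = 0.983

0.983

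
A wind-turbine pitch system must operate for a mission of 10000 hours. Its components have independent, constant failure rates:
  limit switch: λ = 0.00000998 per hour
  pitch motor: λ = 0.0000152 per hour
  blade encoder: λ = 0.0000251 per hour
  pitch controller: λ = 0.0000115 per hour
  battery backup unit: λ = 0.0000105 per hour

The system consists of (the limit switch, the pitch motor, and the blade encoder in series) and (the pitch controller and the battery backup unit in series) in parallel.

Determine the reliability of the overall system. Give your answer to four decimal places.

0.9220

R(limit switch) = exp(−0.00000998 × 10000) = 0.905018
R(pitch motor) = exp(−0.0000152 × 10000) = 0.858988
R(blade encoder) = exp(−0.0000251 × 10000) = 0.778022
R(pitch controller) = exp(−0.0000115 × 10000) = 0.891366
R(battery backup unit) = exp(−0.0000105 × 10000) = 0.900325
Series (limit switch, pitch motor, and blade encoder): 0.905018 × 0.858988 × 0.778022 = 0.604834
Series (pitch controller and battery backup unit): 0.891366 × 0.900325 = 0.802519
Parallel ([0.604834] and [0.802519]): 1 − (1 − 0.604834)(1 − 0.802519) = 0.9220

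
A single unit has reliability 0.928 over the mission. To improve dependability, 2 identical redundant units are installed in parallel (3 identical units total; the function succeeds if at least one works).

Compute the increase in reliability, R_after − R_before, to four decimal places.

0.0716

R_before = 0.928
R_after = 1 − (1 − 0.928)^3 = 0.9996
ΔR = 0.9996 − 0.928 = 0.0716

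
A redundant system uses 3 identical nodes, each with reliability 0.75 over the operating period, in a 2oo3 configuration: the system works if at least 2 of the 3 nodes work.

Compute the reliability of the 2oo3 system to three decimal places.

0.844

R = Σ_{i=2}^{3} C(3,i) p^i (1−p)^{3−i} with p = 0.75
C(3,2)·0.75^2·0.25^1 = 0.42188
C(3,3)·0.75^3·0.25^0 = 0.42188
Sum = 0.844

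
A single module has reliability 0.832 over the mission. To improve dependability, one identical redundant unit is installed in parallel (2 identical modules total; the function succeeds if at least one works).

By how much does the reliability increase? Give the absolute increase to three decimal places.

0.140

R_before = 0.832
R_after = 1 − (1 − 0.832)^2 = 0.972
ΔR = 0.972 − 0.832 = 0.140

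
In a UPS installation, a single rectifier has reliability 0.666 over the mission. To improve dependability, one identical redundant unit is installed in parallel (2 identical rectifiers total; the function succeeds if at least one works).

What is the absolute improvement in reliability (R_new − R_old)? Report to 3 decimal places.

0.222

R_before = 0.666
R_after = 1 − (1 − 0.666)^2 = 0.888
ΔR = 0.888 − 0.666 = 0.222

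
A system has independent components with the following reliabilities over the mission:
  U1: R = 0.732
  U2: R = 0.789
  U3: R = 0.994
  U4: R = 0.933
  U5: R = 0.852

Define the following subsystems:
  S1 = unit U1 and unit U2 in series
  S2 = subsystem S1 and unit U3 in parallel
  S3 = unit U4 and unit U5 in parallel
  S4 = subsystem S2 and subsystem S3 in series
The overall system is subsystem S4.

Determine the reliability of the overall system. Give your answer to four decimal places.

0.9876

Series (U1 and U2): 0.732000 × 0.789000 = 0.577548
Parallel ([0.577548] and U3): 1 − (1 − 0.577548)(1 − 0.994000) = 0.997465
Parallel (U4 and U5): 1 − (1 − 0.933000)(1 − 0.852000) = 0.990084
Series ([0.997465] and [0.990084]): 0.997465 × 0.990084 = 0.9876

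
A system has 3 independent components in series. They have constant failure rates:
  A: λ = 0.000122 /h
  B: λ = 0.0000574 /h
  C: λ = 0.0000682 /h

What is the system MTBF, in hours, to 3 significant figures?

4040

Series of exponential components: λ_sys = Σ λ_i
λ_sys = 0.000122 + 0.0000574 + 0.0000682 = 2.4760e-04 /h
MTBF = 1 / λ_sys = 4040 h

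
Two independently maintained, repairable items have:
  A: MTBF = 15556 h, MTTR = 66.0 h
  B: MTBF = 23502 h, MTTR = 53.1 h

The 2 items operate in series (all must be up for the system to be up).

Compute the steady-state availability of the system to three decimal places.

0.994

A(A) = MTBF/(MTBF+MTTR) = 15556/(15556+66.0) = 0.995775
A(B) = MTBF/(MTBF+MTTR) = 23502/(23502+53.1) = 0.997746
Series availability: 0.995775 × 0.997746 = 0.994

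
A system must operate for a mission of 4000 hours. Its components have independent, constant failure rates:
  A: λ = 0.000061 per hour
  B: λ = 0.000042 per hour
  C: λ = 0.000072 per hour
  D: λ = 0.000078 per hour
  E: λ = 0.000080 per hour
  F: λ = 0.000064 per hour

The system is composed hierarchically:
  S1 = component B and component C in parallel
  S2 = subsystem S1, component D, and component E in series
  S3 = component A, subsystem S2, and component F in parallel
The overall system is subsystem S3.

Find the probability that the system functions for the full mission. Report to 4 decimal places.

R(A) = exp(−0.000061 × 4000) = 0.783488
R(B) = exp(−0.000042 × 4000) = 0.845354
R(C) = exp(−0.000072 × 4000) = 0.749762
R(D) = exp(−0.000078 × 4000) = 0.731982
R(E) = exp(−0.000080 × 4000) = 0.726149
R(F) = exp(−0.000064 × 4000) = 0.774142
Parallel (B and C): 1 − (1 − 0.845354)(1 − 0.749762) = 0.961302
Series ([0.961302], D, and E): 0.961302 × 0.731982 × 0.726149 = 0.510959
Parallel (A, [0.510959], and F): 1 − (1 − 0.783488)(1 − 0.510959)(1 − 0.774142) = 0.9761

0.9761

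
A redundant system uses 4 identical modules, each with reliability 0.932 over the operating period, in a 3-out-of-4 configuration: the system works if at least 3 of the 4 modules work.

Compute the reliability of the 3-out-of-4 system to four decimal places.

0.9747

R = Σ_{i=3}^{4} C(4,i) p^i (1−p)^{4−i} with p = 0.932
C(4,3)·0.932^3·0.068^1 = 0.220200
C(4,4)·0.932^4·0.068^0 = 0.754508
Sum = 0.9747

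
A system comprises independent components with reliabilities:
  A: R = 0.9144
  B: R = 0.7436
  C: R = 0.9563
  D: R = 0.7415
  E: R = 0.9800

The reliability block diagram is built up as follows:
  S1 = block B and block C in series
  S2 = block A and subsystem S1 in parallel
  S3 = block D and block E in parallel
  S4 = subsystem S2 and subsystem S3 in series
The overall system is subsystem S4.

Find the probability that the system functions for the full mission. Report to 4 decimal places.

0.9702

Series (B and C): 0.743600 × 0.956300 = 0.711105
Parallel (A and [0.711105]): 1 − (1 − 0.914400)(1 − 0.711105) = 0.975271
Parallel (D and E): 1 − (1 − 0.741500)(1 − 0.980000) = 0.994830
Series ([0.975271] and [0.994830]): 0.975271 × 0.994830 = 0.9702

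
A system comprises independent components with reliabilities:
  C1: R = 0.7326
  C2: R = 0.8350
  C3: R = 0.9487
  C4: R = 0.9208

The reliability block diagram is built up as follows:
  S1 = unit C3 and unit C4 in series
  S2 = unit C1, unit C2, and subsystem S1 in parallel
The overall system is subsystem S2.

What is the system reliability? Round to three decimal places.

Series (C3 and C4): 0.94870 × 0.92080 = 0.87356
Parallel (C1, C2, and [0.87356]): 1 − (1 − 0.73260)(1 − 0.83500)(1 − 0.87356) = 0.994

0.994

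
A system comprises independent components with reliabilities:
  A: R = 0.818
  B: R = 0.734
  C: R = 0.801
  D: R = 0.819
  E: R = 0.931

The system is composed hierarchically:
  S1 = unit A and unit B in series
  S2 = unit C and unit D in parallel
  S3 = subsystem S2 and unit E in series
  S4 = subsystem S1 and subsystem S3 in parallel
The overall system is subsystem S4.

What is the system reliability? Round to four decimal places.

Series (A and B): 0.818000 × 0.734000 = 0.600412
Parallel (C and D): 1 − (1 − 0.801000)(1 − 0.819000) = 0.963981
Series ([0.963981] and E): 0.963981 × 0.931000 = 0.897466
Parallel ([0.600412] and [0.897466]): 1 − (1 − 0.600412)(1 − 0.897466) = 0.9590

0.9590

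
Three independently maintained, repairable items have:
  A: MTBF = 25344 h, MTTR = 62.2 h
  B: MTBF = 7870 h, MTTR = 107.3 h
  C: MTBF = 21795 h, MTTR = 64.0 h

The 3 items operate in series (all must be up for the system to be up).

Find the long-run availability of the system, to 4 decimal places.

0.9813

A(A) = MTBF/(MTBF+MTTR) = 25344/(25344+62.2) = 0.997552
A(B) = MTBF/(MTBF+MTTR) = 7870/(7870+107.3) = 0.986549
A(C) = MTBF/(MTBF+MTTR) = 21795/(21795+64.0) = 0.997072
Series availability: 0.997552 × 0.986549 × 0.997072 = 0.9813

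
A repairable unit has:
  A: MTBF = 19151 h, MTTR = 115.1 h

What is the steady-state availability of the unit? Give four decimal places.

0.9940

A(A) = MTBF/(MTBF+MTTR) = 19151/(19151+115.1) = 0.9940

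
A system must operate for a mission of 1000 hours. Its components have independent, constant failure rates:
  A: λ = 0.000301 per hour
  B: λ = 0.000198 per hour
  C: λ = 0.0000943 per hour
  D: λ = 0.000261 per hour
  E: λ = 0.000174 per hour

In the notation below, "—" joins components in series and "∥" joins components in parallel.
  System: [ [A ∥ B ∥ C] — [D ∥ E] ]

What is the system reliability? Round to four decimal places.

0.9593

R(A) = exp(−0.000301 × 1000) = 0.740078
R(B) = exp(−0.000198 × 1000) = 0.820370
R(C) = exp(−0.0000943 × 1000) = 0.910010
R(D) = exp(−0.000261 × 1000) = 0.770281
R(E) = exp(−0.000174 × 1000) = 0.840297
Parallel (A, B, and C): 1 − (1 − 0.740078)(1 − 0.820370)(1 − 0.910010) = 0.995798
Parallel (D and E): 1 − (1 − 0.770281)(1 − 0.840297) = 0.963313
Series ([0.995798] and [0.963313]): 0.995798 × 0.963313 = 0.9593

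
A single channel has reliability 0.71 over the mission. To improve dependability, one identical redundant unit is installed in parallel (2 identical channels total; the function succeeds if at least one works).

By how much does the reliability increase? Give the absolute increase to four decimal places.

0.2059

R_before = 0.71
R_after = 1 − (1 − 0.71)^2 = 0.9159
ΔR = 0.9159 − 0.71 = 0.2059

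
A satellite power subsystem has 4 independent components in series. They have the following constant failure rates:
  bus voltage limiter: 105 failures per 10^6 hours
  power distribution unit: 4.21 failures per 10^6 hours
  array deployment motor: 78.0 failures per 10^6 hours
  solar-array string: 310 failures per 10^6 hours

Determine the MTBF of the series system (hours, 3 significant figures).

Series of exponential components: λ_sys = Σ λ_i
λ_sys = 0.000105 + 0.00000421 + 0.0000780 + 0.000310 = 4.9721e-04 /h
MTBF = 1 / λ_sys = 2010 h

2010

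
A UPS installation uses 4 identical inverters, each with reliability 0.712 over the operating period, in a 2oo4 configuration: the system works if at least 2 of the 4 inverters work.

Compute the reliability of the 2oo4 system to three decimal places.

R = Σ_{i=2}^{4} C(4,i) p^i (1−p)^{4−i} with p = 0.712
C(4,2)·0.712^2·0.288^2 = 0.25229
C(4,3)·0.712^3·0.288^1 = 0.41581
C(4,4)·0.712^4·0.288^0 = 0.25699
Sum = 0.925

0.925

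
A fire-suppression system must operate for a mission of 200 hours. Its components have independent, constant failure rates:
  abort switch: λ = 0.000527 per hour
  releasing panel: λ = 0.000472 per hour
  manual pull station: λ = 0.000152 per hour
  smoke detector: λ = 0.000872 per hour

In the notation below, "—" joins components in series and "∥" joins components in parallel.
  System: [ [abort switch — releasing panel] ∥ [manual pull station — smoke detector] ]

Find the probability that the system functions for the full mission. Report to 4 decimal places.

0.9665

R(abort switch) = exp(−0.000527 × 200) = 0.899964
R(releasing panel) = exp(−0.000472 × 200) = 0.909919
R(manual pull station) = exp(−0.000152 × 200) = 0.970057
R(smoke detector) = exp(−0.000872 × 200) = 0.839961
Series (abort switch and releasing panel): 0.899964 × 0.909919 = 0.818894
Series (manual pull station and smoke detector): 0.970057 × 0.839961 = 0.814810
Parallel ([0.818894] and [0.814810]): 1 − (1 − 0.818894)(1 − 0.814810) = 0.9665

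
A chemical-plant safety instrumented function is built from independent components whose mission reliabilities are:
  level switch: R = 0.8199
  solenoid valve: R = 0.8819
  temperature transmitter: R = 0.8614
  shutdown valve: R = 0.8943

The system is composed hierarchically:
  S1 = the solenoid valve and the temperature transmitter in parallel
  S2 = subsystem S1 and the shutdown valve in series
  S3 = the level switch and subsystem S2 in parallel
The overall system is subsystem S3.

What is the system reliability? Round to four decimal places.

0.9783

Parallel (solenoid valve and temperature transmitter): 1 − (1 − 0.881900)(1 − 0.861400) = 0.983631
Series ([0.983631] and shutdown valve): 0.983631 × 0.894300 = 0.879661
Parallel (level switch and [0.879661]): 1 − (1 − 0.819900)(1 − 0.879661) = 0.9783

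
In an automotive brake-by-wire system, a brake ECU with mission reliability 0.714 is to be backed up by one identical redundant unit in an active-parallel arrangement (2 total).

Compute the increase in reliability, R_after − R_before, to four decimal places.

0.2042

R_before = 0.714
R_after = 1 − (1 − 0.714)^2 = 0.9182
ΔR = 0.9182 − 0.714 = 0.2042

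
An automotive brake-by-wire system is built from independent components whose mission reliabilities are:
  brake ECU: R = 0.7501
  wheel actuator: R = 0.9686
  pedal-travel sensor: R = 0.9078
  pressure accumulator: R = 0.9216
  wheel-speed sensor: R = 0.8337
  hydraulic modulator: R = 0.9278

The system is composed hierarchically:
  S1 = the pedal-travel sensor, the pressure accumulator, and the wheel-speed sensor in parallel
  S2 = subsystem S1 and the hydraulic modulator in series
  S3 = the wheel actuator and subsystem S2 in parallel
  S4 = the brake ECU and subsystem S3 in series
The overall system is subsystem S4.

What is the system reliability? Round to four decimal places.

0.7484

Parallel (pedal-travel sensor, pressure accumulator, and wheel-speed sensor): 1 − (1 − 0.907800)(1 − 0.921600)(1 − 0.833700) = 0.998798
Series ([0.998798] and hydraulic modulator): 0.998798 × 0.927800 = 0.926685
Parallel (wheel actuator and [0.926685]): 1 − (1 − 0.968600)(1 − 0.926685) = 0.997698
Series (brake ECU and [0.997698]): 0.750100 × 0.997698 = 0.7484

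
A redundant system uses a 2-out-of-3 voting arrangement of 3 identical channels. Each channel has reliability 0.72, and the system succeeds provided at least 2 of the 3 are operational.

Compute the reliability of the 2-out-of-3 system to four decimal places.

0.8087

R = Σ_{i=2}^{3} C(3,i) p^i (1−p)^{3−i} with p = 0.72
C(3,2)·0.72^2·0.28^1 = 0.435456
C(3,3)·0.72^3·0.28^0 = 0.373248
Sum = 0.8087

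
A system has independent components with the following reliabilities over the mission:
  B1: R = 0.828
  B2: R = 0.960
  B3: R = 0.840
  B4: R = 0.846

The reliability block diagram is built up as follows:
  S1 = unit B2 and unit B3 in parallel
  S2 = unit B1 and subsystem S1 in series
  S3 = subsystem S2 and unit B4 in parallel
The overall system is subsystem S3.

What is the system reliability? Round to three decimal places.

0.973

Parallel (B2 and B3): 1 − (1 − 0.96000)(1 − 0.84000) = 0.99360
Series (B1 and [0.99360]): 0.82800 × 0.99360 = 0.82270
Parallel ([0.82270] and B4): 1 − (1 − 0.82270)(1 − 0.84600) = 0.973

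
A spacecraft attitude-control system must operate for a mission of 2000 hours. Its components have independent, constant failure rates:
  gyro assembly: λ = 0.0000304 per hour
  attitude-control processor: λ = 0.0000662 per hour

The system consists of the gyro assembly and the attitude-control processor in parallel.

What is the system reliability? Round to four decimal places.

0.9927

R(gyro assembly) = exp(−0.0000304 × 2000) = 0.941011
R(attitude-control processor) = exp(−0.0000662 × 2000) = 0.875991
Parallel (gyro assembly and attitude-control processor): 1 − (1 − 0.941011)(1 − 0.875991) = 0.9927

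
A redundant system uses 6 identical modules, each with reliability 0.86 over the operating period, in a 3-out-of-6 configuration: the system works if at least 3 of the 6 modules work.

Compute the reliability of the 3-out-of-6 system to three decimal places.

R = Σ_{i=3}^{6} C(6,i) p^i (1−p)^{6−i} with p = 0.86
C(6,3)·0.86^3·0.14^3 = 0.03491
C(6,4)·0.86^4·0.14^2 = 0.16082
C(6,5)·0.86^5·0.14^1 = 0.39516
C(6,6)·0.86^6·0.14^0 = 0.40457
Sum = 0.995

0.995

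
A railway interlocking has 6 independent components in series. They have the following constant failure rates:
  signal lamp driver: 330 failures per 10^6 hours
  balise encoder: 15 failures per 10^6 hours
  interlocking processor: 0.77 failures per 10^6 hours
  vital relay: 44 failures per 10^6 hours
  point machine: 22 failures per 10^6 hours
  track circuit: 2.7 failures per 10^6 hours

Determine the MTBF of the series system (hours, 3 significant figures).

Series of exponential components: λ_sys = Σ λ_i
λ_sys = 0.00033 + 0.000015 + 0.00000077 + 0.000044 + 0.000022 + 0.0000027 = 4.1447e-04 /h
MTBF = 1 / λ_sys = 2410 h

2410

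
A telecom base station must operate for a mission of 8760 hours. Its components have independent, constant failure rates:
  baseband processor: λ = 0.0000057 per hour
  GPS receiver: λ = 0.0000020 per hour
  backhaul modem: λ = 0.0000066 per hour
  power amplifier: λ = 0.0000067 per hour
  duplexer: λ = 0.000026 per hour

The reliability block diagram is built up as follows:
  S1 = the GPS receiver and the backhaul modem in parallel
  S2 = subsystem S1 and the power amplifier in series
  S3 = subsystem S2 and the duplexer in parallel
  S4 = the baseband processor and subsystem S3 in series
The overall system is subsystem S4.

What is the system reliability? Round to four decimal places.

R(baseband processor) = exp(−0.0000057 × 8760) = 0.951294
R(GPS receiver) = exp(−0.0000020 × 8760) = 0.982633
R(backhaul modem) = exp(−0.0000066 × 8760) = 0.943824
R(power amplifier) = exp(−0.0000067 × 8760) = 0.942997
R(duplexer) = exp(−0.000026 × 8760) = 0.796315
Parallel (GPS receiver and backhaul modem): 1 − (1 − 0.982633)(1 − 0.943824) = 0.999024
Series ([0.999024] and power amplifier): 0.999024 × 0.942997 = 0.942077
Parallel ([0.942077] and duplexer): 1 − (1 − 0.942077)(1 − 0.796315) = 0.988202
Series (baseband processor and [0.988202]): 0.951294 × 0.988202 = 0.9401

0.9401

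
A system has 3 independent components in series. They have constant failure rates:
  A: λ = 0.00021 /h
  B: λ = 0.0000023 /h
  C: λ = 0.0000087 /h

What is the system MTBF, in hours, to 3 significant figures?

4520

Series of exponential components: λ_sys = Σ λ_i
λ_sys = 0.00021 + 0.0000023 + 0.0000087 = 2.2100e-04 /h
MTBF = 1 / λ_sys = 4520 h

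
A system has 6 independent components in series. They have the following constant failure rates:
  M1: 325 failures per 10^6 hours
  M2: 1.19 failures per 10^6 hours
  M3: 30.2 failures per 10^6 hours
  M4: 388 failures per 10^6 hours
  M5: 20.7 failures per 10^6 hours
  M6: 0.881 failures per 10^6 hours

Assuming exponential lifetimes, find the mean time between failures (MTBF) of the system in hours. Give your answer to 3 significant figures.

1310

Series of exponential components: λ_sys = Σ λ_i
λ_sys = 0.000325 + 0.00000119 + 0.0000302 + 0.000388 + 0.0000207 + 0.000000881 = 7.6597e-04 /h
MTBF = 1 / λ_sys = 1310 h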